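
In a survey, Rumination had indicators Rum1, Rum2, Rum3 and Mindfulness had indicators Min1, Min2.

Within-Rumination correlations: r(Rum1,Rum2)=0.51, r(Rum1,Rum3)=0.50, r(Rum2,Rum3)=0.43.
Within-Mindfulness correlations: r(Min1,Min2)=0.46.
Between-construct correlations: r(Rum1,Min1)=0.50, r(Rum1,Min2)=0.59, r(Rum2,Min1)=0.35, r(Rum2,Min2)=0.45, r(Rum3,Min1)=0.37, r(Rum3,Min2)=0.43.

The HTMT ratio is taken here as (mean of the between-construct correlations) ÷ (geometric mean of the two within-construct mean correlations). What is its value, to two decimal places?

0.95

Between-construct mean = 2.69/6 = 0.4483.
Mean within-Rum = 1.44/3 = 0.4800; mean within-Min = 0.46/1 = 0.4600.
Geometric mean = √(0.4800 × 0.4600) = 0.4699.
HTMT = 0.4483 / 0.4699 = 0.95.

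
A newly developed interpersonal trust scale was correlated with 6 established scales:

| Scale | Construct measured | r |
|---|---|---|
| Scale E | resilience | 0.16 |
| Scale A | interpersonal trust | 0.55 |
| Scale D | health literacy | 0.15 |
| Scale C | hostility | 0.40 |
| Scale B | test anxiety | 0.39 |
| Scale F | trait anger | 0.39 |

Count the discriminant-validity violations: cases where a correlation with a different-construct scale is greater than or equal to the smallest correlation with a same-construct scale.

Convergent (same construct = interpersonal trust): Scale A.
Smallest convergent = 0.55. Discriminant values: 0.16, 0.15, 0.40, 0.39, 0.39; count ≥ 0.55 → 0.

0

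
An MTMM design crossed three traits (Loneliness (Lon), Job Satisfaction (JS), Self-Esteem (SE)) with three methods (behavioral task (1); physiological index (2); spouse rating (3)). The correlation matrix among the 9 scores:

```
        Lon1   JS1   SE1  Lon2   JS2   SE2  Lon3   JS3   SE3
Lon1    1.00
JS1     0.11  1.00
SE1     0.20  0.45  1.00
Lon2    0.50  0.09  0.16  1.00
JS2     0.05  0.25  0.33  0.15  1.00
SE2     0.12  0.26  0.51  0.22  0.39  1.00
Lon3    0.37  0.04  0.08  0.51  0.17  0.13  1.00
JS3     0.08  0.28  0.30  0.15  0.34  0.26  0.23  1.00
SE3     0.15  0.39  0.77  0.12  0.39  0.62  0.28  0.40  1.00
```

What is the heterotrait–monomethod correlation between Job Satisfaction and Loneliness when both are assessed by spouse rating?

Different traits, same method: r(JS3, Lon3) = 0.23.

0.23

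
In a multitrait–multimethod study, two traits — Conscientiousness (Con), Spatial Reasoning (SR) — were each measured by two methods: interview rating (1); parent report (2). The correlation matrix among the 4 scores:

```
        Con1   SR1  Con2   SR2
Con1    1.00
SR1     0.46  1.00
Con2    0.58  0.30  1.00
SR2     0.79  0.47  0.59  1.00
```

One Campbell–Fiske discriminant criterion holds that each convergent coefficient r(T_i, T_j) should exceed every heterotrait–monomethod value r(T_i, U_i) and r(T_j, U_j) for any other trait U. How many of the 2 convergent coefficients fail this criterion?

2

Checking each validity diagonal entry against its comparison values:
Con (methods 1·2): 0.58 vs {0.46, 0.59} → fail.
SR (methods 1·2): 0.47 vs {0.46, 0.59} → fail.
2 of 2 fail.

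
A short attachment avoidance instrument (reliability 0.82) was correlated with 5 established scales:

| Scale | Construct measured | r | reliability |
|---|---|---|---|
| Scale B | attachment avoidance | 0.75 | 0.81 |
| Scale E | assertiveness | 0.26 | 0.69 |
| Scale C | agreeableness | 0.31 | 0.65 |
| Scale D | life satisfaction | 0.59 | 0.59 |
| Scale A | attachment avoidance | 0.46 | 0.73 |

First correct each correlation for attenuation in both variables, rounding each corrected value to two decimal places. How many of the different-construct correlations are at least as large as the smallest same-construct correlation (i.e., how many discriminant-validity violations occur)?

1

Disattenuated r (r / √(r_scale · r_new)):
  Scale B (conv): 0.75 / √(0.81·0.82) = 0.92
  Scale E (disc): 0.26 / √(0.69·0.82) = 0.35
  Scale C (disc): 0.31 / √(0.65·0.82) = 0.42
  Scale D (disc): 0.59 / √(0.59·0.82) = 0.85
  Scale A (conv): 0.46 / √(0.73·0.82) = 0.59
Smallest convergent = 0.59. Discriminant values: 0.35, 0.42, 0.85; count ≥ 0.59 → 1.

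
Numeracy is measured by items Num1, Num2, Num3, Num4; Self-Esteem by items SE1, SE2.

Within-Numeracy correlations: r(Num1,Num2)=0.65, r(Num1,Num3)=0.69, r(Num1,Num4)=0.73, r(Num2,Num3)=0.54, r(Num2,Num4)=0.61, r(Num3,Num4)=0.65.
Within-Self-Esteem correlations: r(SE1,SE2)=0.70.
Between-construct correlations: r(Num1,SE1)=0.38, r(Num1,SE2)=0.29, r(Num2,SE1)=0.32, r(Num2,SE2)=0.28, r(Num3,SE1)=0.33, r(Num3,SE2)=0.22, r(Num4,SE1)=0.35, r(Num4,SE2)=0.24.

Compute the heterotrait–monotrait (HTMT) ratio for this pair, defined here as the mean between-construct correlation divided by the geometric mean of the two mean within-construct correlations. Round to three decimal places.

0.448

Mean heterotrait r = 2.41/8 = 0.3013.
Mean within-Num = 3.87/6 = 0.6450; mean within-SE = 0.70/1 = 0.7000.
Geometric mean = √(0.6450 × 0.7000) = 0.6719.
HTMT = 0.3013 / 0.6719 = 0.448.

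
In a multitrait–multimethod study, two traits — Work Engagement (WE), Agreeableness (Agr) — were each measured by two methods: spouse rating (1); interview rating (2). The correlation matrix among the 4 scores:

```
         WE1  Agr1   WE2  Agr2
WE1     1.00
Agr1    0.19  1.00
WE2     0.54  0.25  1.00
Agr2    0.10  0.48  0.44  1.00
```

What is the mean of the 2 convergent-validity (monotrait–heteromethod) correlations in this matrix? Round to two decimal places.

Convergent values: 0.54, 0.48; mean = 1.02/2 = 0.51.

0.51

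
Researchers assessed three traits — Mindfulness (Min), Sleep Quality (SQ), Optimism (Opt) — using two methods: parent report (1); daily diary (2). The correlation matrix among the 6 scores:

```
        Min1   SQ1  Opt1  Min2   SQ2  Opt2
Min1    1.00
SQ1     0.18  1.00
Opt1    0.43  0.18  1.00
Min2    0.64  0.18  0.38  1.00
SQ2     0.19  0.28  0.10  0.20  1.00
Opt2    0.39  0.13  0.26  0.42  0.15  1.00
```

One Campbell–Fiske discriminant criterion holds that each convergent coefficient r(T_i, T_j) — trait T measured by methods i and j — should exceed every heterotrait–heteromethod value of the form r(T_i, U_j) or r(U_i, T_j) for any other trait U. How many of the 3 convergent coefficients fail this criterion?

Convergent coefficients and their comparison sets:
Min (methods 1·2): 0.64 vs {0.19, 0.18, 0.39, 0.38} → pass.
SQ (methods 1·2): 0.28 vs {0.18, 0.19, 0.13, 0.10} → pass.
Opt (methods 1·2): 0.26 vs {0.38, 0.39, 0.10, 0.13} → fail.
1 of 3 fail.

1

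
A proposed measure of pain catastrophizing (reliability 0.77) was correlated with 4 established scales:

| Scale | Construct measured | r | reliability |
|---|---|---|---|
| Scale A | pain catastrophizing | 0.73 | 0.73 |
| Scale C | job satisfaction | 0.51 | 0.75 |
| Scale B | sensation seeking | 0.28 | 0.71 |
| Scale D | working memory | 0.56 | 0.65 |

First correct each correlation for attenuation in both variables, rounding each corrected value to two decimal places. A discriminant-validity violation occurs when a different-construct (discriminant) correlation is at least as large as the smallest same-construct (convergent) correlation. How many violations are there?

0

Disattenuated r (r / √(r_scale · r_new)):
  Scale A (conv): 0.73 / √(0.73·0.77) = 0.97
  Scale C (disc): 0.51 / √(0.75·0.77) = 0.67
  Scale B (disc): 0.28 / √(0.71·0.77) = 0.38
  Scale D (disc): 0.56 / √(0.65·0.77) = 0.79
Smallest convergent = 0.97. Discriminant values: 0.67, 0.38, 0.79; count ≥ 0.97 → 0.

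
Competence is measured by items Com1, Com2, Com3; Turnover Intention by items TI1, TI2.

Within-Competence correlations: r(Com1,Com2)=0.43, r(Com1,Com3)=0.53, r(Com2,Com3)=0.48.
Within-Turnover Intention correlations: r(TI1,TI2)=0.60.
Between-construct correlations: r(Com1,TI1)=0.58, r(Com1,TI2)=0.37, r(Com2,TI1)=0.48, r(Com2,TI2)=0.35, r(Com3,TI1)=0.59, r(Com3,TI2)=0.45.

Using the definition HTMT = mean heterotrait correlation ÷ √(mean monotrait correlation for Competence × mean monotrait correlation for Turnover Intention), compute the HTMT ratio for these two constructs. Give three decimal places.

0.876

Mean between = 2.82/6 = 0.4700.
Mean within-Com = 1.44/3 = 0.4800; mean within-TI = 0.60/1 = 0.6000.
Geometric mean = √(0.4800 × 0.6000) = 0.5367.
HTMT = 0.4700 / 0.5367 = 0.876.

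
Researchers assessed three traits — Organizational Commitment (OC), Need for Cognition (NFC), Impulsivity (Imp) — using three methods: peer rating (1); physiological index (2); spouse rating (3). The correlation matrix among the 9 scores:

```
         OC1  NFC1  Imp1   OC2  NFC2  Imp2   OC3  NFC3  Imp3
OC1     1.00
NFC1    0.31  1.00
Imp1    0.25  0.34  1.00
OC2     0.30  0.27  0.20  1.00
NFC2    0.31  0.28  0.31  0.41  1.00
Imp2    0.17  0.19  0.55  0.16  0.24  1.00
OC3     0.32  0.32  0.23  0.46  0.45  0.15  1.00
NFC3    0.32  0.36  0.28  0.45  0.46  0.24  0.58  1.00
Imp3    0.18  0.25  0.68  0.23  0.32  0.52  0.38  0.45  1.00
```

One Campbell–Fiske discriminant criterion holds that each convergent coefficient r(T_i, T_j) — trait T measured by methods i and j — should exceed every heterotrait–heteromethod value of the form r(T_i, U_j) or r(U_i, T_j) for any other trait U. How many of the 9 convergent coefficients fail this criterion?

Each convergent coefficient versus the relevant comparison correlations:
OC (methods 1·2): 0.30 vs {0.31, 0.27, 0.17, 0.20} → fail.
OC (methods 1·3): 0.32 vs {0.32, 0.32, 0.18, 0.23} → fail.
OC (methods 2·3): 0.46 vs {0.45, 0.45, 0.23, 0.15} → pass.
NFC (methods 1·2): 0.28 vs {0.27, 0.31, 0.19, 0.31} → fail.
NFC (methods 1·3): 0.36 vs {0.32, 0.32, 0.25, 0.28} → pass.
NFC (methods 2·3): 0.46 vs {0.45, 0.45, 0.32, 0.24} → pass.
Imp (methods 1·2): 0.55 vs {0.20, 0.17, 0.31, 0.19} → pass.
Imp (methods 1·3): 0.68 vs {0.23, 0.18, 0.28, 0.25} → pass.
Imp (methods 2·3): 0.52 vs {0.15, 0.23, 0.24, 0.32} → pass.
3 of 9 fail.

3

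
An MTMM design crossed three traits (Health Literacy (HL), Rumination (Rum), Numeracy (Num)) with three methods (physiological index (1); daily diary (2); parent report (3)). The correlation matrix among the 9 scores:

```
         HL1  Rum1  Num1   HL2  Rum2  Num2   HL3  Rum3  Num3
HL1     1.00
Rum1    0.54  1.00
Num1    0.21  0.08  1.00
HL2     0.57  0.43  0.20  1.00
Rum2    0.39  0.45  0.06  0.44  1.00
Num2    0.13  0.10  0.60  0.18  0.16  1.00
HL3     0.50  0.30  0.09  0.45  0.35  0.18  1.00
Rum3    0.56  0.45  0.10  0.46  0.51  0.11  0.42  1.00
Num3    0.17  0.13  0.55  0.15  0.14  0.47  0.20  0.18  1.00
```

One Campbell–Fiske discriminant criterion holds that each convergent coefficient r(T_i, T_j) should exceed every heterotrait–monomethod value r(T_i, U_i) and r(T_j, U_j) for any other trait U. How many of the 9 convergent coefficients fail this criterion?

3

Checking each validity diagonal entry against its comparison values:
HL (methods 1·2): 0.57 vs {0.54, 0.44, 0.21, 0.18} → pass.
HL (methods 1·3): 0.50 vs {0.54, 0.42, 0.21, 0.20} → fail.
HL (methods 2·3): 0.45 vs {0.44, 0.42, 0.18, 0.20} → pass.
Rum (methods 1·2): 0.45 vs {0.54, 0.44, 0.08, 0.16} → fail.
Rum (methods 1·3): 0.45 vs {0.54, 0.42, 0.08, 0.18} → fail.
Rum (methods 2·3): 0.51 vs {0.44, 0.42, 0.16, 0.18} → pass.
Num (methods 1·2): 0.60 vs {0.21, 0.18, 0.08, 0.16} → pass.
Num (methods 1·3): 0.55 vs {0.21, 0.20, 0.08, 0.18} → pass.
Num (methods 2·3): 0.47 vs {0.18, 0.20, 0.16, 0.18} → pass.
3 of 9 fail.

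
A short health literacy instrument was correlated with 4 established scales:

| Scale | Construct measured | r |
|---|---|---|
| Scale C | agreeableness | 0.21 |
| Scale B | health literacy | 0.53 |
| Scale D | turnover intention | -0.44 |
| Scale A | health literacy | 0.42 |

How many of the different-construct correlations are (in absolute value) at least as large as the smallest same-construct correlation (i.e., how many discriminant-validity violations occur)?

1

Convergent (same construct = health literacy): Scale B, Scale A.
Smallest convergent = 0.42. Discriminant |r|: 0.21, 0.44; count ≥ 0.42 → 1.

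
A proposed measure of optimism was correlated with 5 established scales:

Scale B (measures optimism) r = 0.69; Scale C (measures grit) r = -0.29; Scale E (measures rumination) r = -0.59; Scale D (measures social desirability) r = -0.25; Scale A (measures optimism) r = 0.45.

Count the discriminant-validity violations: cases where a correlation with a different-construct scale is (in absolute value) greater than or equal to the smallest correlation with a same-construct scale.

1

Convergent (same construct = optimism): Scale B, Scale A.
Smallest convergent = 0.45. Discriminant |r|: 0.29, 0.59, 0.25; count ≥ 0.45 → 1.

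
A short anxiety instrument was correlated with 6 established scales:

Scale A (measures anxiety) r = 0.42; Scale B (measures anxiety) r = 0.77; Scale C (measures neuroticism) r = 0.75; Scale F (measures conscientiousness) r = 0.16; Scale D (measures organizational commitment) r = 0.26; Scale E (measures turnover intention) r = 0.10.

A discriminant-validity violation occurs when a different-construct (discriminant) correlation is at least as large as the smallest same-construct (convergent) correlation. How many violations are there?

1

Convergent (same construct = anxiety): Scale A, Scale B.
Smallest convergent = 0.42. Discriminant values: 0.75, 0.16, 0.26, 0.10; count ≥ 0.42 → 1.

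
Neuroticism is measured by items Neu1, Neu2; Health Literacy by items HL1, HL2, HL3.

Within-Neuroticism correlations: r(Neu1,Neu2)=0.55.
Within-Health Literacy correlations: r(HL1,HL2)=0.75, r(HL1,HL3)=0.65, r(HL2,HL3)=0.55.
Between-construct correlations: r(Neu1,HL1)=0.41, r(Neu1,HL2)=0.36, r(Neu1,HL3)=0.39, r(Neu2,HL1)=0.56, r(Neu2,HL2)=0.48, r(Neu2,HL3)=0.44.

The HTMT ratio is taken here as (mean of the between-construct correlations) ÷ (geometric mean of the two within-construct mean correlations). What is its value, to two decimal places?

Between-construct mean = 2.64/6 = 0.4400.
Mean within-Neu = 0.55/1 = 0.5500; mean within-HL = 1.95/3 = 0.6500.
Geometric mean = √(0.5500 × 0.6500) = 0.5979.
HTMT = 0.4400 / 0.5979 = 0.74.

0.74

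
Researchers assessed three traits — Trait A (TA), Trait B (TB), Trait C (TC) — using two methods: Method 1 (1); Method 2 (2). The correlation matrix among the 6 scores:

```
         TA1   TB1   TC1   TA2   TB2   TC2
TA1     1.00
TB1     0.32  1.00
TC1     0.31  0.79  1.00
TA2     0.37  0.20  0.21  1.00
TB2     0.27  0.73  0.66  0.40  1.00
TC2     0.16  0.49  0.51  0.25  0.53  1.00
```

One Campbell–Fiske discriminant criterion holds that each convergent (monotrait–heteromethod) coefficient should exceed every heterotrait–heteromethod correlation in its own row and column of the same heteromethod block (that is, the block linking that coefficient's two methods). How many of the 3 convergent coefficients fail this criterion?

1

Each convergent coefficient versus the relevant comparison correlations:
TA (methods 1·2): 0.37 vs {0.27, 0.20, 0.16, 0.21} → pass.
TB (methods 1·2): 0.73 vs {0.20, 0.27, 0.49, 0.66} → pass.
TC (methods 1·2): 0.51 vs {0.21, 0.16, 0.66, 0.49} → fail.
1 of 3 fail.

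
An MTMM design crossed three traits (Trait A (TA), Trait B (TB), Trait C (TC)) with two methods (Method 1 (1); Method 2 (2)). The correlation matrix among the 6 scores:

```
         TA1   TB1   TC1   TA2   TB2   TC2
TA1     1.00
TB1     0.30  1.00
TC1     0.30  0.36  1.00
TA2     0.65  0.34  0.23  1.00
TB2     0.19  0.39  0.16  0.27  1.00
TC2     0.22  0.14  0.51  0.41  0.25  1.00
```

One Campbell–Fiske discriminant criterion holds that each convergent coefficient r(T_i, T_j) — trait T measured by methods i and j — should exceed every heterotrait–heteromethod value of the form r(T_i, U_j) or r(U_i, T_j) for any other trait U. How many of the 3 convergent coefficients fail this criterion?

Checking each validity diagonal entry against its comparison values:
TA (methods 1·2): 0.65 vs {0.19, 0.34, 0.22, 0.23} → pass.
TB (methods 1·2): 0.39 vs {0.34, 0.19, 0.14, 0.16} → pass.
TC (methods 1·2): 0.51 vs {0.23, 0.22, 0.16, 0.14} → pass.
0 of 3 fail.

0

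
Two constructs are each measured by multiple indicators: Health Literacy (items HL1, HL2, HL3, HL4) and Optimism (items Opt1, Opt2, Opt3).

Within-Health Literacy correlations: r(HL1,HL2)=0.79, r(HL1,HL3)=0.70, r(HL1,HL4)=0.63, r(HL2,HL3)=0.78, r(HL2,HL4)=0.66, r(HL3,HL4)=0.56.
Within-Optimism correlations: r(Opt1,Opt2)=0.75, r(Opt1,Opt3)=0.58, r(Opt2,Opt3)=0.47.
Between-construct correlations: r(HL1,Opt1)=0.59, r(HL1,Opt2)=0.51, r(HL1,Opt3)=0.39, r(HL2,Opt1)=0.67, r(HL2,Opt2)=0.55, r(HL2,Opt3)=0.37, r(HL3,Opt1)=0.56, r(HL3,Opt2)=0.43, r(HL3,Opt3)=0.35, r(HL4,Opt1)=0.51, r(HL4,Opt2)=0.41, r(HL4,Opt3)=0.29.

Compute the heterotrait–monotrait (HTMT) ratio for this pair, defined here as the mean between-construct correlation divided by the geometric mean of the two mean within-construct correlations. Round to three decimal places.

Between-construct mean = 5.63/12 = 0.4692.
Mean within-HL = 4.12/6 = 0.6867; mean within-Opt = 1.80/3 = 0.6000.
Geometric mean = √(0.6867 × 0.6000) = 0.6419.
HTMT = 0.4692 / 0.6419 = 0.731.

0.731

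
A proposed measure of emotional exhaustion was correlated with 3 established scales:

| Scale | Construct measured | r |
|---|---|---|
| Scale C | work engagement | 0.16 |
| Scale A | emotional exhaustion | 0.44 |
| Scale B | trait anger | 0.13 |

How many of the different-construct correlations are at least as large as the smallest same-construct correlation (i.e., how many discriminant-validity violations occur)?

0

Convergent (same construct = emotional exhaustion): Scale A.
Smallest convergent = 0.44. Discriminant values: 0.16, 0.13; count ≥ 0.44 → 0.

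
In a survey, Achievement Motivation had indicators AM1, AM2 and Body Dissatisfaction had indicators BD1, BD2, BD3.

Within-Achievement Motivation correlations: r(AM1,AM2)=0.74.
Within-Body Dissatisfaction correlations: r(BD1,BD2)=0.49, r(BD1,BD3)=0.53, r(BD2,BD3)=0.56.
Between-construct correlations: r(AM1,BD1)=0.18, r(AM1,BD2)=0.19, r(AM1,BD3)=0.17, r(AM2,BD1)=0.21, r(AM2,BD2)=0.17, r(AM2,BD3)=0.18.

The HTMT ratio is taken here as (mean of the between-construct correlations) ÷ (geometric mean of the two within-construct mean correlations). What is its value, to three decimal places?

0.294

Mean between = 1.10/6 = 0.1833.
Mean within-AM = 0.74/1 = 0.7400; mean within-BD = 1.58/3 = 0.5267.
Geometric mean = √(0.7400 × 0.5267) = 0.6243.
HTMT = 0.1833 / 0.6243 = 0.294.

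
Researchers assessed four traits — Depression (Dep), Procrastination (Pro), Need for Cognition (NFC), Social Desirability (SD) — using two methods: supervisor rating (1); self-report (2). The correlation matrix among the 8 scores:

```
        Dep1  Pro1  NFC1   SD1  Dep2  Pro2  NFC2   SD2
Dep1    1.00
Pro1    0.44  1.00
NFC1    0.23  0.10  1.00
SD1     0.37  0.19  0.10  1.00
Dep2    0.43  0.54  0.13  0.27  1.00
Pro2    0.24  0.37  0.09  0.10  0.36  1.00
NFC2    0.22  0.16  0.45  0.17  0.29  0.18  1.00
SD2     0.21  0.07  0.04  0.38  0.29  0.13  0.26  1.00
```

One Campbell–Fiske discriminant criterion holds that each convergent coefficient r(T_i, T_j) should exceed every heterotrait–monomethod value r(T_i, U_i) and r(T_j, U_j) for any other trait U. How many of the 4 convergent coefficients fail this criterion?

2

Checking each validity diagonal entry against its comparison values:
Dep (methods 1·2): 0.43 vs {0.44, 0.36, 0.23, 0.29, 0.37, 0.29} → fail.
Pro (methods 1·2): 0.37 vs {0.44, 0.36, 0.10, 0.18, 0.19, 0.13} → fail.
NFC (methods 1·2): 0.45 vs {0.23, 0.29, 0.10, 0.18, 0.10, 0.26} → pass.
SD (methods 1·2): 0.38 vs {0.37, 0.29, 0.19, 0.13, 0.10, 0.26} → pass.
2 of 4 fail.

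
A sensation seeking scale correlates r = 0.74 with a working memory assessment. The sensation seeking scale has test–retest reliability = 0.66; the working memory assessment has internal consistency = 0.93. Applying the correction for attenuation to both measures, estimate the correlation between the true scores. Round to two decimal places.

r_true = r_obs / √(r_xx · r_yy) = 0.74 / √(0.66 × 0.93) = 0.74 / √0.6138 = 0.74 / 0.7835 ≈ 0.94.

0.94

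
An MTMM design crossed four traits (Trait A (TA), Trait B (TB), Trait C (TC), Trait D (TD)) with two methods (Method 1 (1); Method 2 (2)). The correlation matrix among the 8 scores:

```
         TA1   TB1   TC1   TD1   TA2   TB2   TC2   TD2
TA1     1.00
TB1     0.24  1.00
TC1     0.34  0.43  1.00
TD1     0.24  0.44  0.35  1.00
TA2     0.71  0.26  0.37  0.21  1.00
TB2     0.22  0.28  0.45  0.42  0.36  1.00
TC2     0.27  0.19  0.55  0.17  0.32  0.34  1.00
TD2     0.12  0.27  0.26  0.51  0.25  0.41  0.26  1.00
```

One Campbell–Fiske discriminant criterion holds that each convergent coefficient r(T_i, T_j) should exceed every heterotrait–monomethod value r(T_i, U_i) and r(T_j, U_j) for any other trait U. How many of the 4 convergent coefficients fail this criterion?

1

Checking each validity diagonal entry against its comparison values:
TA (methods 1·2): 0.71 vs {0.24, 0.36, 0.34, 0.32, 0.24, 0.25} → pass.
TB (methods 1·2): 0.28 vs {0.24, 0.36, 0.43, 0.34, 0.44, 0.41} → fail.
TC (methods 1·2): 0.55 vs {0.34, 0.32, 0.43, 0.34, 0.35, 0.26} → pass.
TD (methods 1·2): 0.51 vs {0.24, 0.25, 0.44, 0.41, 0.35, 0.26} → pass.
1 of 4 fail.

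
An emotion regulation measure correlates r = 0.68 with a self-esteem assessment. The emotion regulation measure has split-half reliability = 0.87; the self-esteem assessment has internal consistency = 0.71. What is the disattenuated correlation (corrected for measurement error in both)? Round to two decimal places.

0.87

r_true = r_obs / √(r_xx · r_yy) = 0.68 / √(0.87 × 0.71) = 0.68 / √0.6177 = 0.68 / 0.7859 ≈ 0.87.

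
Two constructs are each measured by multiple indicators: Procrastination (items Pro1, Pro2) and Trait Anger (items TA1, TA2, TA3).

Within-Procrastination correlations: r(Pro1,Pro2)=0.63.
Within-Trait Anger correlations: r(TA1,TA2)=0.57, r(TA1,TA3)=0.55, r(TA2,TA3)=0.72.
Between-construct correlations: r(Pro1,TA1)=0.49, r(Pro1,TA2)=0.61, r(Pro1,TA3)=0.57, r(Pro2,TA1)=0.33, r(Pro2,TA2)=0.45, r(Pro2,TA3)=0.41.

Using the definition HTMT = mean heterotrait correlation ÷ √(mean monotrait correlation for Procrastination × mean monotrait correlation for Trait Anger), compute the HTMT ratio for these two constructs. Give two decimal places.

0.77

Between-construct mean = 2.86/6 = 0.4767.
Mean within-Pro = 0.63/1 = 0.6300; mean within-TA = 1.84/3 = 0.6133.
Geometric mean = √(0.6300 × 0.6133) = 0.6216.
HTMT = 0.4767 / 0.6216 = 0.77.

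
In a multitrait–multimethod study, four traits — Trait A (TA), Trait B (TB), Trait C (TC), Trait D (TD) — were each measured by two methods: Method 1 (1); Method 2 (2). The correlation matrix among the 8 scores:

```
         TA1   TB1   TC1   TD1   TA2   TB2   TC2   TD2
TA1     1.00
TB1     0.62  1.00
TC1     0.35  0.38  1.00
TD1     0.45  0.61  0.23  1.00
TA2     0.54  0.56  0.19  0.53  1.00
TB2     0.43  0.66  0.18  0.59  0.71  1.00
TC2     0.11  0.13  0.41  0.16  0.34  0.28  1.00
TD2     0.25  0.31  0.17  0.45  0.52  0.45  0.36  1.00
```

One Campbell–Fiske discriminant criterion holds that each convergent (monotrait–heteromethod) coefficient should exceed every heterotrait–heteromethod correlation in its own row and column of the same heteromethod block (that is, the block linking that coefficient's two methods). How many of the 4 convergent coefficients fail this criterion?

2

Each convergent coefficient versus the relevant comparison correlations:
TA (methods 1·2): 0.54 vs {0.43, 0.56, 0.11, 0.19, 0.25, 0.53} → fail.
TB (methods 1·2): 0.66 vs {0.56, 0.43, 0.13, 0.18, 0.31, 0.59} → pass.
TC (methods 1·2): 0.41 vs {0.19, 0.11, 0.18, 0.13, 0.17, 0.16} → pass.
TD (methods 1·2): 0.45 vs {0.53, 0.25, 0.59, 0.31, 0.16, 0.17} → fail.
2 of 4 fail.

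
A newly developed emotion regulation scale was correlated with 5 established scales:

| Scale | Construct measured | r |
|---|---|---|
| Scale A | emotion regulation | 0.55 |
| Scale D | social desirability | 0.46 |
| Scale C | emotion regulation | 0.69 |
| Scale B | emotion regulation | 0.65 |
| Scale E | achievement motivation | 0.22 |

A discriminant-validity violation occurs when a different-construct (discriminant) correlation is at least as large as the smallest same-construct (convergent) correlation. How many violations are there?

0

Convergent (same construct = emotion regulation): Scale A, Scale C, Scale B.
Smallest convergent = 0.55. Discriminant values: 0.46, 0.22; count ≥ 0.55 → 0.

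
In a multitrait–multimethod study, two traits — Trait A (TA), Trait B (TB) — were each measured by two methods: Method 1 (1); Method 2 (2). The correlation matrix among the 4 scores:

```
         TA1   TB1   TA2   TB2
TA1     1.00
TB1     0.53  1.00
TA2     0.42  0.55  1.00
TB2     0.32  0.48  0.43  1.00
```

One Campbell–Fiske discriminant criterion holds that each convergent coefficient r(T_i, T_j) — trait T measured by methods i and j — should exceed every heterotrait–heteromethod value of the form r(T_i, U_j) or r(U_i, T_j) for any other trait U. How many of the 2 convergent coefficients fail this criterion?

2

Convergent coefficients and their comparison sets:
TA (methods 1·2): 0.42 vs {0.32, 0.55} → fail.
TB (methods 1·2): 0.48 vs {0.55, 0.32} → fail.
2 of 2 fail.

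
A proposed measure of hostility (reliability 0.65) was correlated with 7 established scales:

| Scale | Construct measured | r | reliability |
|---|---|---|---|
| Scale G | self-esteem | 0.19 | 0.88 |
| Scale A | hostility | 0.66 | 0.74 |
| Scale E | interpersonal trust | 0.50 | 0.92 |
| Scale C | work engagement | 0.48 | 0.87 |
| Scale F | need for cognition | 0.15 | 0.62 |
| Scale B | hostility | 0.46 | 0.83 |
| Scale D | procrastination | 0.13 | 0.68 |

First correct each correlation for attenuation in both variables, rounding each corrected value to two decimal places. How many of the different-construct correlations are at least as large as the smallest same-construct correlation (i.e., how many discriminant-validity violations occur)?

2

Disattenuated r (r / √(r_scale · r_new)):
  Scale G (disc): 0.19 / √(0.88·0.65) = 0.25
  Scale A (conv): 0.66 / √(0.74·0.65) = 0.95
  Scale E (disc): 0.50 / √(0.92·0.65) = 0.65
  Scale C (disc): 0.48 / √(0.87·0.65) = 0.64
  Scale F (disc): 0.15 / √(0.62·0.65) = 0.24
  Scale B (conv): 0.46 / √(0.83·0.65) = 0.63
  Scale D (disc): 0.13 / √(0.68·0.65) = 0.20
Smallest convergent = 0.63. Discriminant values: 0.25, 0.65, 0.64, 0.24, 0.20; count ≥ 0.63 → 2.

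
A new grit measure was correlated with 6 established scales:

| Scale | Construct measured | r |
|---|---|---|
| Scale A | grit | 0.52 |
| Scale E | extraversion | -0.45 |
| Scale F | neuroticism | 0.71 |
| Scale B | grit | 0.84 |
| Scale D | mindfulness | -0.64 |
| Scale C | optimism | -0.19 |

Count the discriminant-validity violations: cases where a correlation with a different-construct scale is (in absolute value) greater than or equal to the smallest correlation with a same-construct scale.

Convergent (same construct = grit): Scale A, Scale B.
Smallest convergent = 0.52. Discriminant |r|: 0.45, 0.71, 0.64, 0.19; count ≥ 0.52 → 2.

2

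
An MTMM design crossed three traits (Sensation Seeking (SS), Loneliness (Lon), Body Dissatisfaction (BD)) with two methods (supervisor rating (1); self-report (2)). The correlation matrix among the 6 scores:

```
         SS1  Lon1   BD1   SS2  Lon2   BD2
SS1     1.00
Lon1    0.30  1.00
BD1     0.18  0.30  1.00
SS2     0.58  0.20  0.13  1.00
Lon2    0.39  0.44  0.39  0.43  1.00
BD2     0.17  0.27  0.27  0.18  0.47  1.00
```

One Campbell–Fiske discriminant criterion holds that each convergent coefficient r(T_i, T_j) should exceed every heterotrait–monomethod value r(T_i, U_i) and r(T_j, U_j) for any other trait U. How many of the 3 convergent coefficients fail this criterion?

2

Checking each validity diagonal entry against its comparison values:
SS (methods 1·2): 0.58 vs {0.30, 0.43, 0.18, 0.18} → pass.
Lon (methods 1·2): 0.44 vs {0.30, 0.43, 0.30, 0.47} → fail.
BD (methods 1·2): 0.27 vs {0.18, 0.18, 0.30, 0.47} → fail.
2 of 3 fail.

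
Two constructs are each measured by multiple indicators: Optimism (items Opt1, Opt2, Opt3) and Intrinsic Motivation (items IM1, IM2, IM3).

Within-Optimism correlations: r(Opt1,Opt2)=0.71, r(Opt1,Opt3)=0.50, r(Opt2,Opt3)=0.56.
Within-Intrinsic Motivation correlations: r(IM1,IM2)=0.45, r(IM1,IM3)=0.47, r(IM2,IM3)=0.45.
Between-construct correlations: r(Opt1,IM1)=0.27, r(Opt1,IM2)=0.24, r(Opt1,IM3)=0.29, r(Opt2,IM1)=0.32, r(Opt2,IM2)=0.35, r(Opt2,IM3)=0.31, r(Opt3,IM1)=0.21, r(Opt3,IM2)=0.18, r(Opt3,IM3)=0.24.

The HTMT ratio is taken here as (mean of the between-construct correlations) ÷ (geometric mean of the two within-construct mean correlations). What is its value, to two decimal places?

Mean between = 2.41/9 = 0.2678.
Mean within-Opt = 1.77/3 = 0.5900; mean within-IM = 1.37/3 = 0.4567.
Geometric mean = √(0.5900 × 0.4567) = 0.5191.
HTMT = 0.2678 / 0.5191 = 0.52.

0.52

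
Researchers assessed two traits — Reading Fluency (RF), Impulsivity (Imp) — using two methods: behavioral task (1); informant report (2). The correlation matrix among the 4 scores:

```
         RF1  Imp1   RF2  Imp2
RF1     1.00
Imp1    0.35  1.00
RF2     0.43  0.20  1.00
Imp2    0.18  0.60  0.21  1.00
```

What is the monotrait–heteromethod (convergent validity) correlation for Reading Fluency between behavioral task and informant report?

0.43

Same trait (RF), different methods: r(RF1, RF2) = 0.43.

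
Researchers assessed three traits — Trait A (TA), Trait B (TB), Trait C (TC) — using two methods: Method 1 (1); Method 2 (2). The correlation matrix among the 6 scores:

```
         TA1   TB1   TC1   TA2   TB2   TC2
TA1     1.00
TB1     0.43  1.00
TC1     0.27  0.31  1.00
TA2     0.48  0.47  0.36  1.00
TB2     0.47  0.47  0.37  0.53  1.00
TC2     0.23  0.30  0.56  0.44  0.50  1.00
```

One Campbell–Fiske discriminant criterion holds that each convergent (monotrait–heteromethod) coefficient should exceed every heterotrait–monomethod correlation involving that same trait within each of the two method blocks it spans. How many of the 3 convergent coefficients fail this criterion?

Checking each validity diagonal entry against its comparison values:
TA (methods 1·2): 0.48 vs {0.43, 0.53, 0.27, 0.44} → fail.
TB (methods 1·2): 0.47 vs {0.43, 0.53, 0.31, 0.50} → fail.
TC (methods 1·2): 0.56 vs {0.27, 0.44, 0.31, 0.50} → pass.
2 of 3 fail.

2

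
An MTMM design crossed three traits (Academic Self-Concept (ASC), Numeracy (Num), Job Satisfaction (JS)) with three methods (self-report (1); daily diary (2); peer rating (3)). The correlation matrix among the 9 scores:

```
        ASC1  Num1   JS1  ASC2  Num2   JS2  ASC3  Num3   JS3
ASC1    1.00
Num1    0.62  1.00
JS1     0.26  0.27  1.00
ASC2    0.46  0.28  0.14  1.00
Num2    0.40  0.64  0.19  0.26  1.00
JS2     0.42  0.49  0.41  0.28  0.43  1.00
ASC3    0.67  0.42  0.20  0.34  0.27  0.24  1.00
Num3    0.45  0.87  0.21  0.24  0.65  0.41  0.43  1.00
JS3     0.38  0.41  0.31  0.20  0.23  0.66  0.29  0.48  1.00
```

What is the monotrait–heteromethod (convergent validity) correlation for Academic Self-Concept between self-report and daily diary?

Same trait (ASC), different methods: r(ASC1, ASC2) = 0.46.

0.46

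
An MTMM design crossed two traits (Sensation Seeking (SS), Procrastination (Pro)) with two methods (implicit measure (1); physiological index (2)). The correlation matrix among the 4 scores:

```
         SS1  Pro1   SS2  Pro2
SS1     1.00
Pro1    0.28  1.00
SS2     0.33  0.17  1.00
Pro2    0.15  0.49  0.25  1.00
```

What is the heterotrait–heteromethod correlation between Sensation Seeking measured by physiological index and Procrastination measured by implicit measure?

Different traits and methods: r(SS2, Pro1) = 0.17.

0.17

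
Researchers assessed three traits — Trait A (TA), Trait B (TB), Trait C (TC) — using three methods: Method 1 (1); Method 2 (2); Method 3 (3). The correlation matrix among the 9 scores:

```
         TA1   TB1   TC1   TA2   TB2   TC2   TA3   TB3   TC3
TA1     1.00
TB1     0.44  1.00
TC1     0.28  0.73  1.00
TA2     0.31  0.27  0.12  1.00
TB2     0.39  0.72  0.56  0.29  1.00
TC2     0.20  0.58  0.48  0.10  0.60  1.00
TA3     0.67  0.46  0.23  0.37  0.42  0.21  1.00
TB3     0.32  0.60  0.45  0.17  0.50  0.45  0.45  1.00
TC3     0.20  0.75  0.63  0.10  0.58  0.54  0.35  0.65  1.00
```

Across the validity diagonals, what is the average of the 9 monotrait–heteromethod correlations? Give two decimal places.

0.54

Convergent values: 0.31, 0.67, 0.37, 0.72, 0.60, 0.50, 0.48, 0.63, 0.54; mean = 4.82/9 = 0.54.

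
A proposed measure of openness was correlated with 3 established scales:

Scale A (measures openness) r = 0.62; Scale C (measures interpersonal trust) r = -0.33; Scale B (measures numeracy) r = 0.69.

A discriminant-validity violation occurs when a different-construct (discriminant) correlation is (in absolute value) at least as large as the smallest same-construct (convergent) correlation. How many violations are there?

Convergent (same construct = openness): Scale A.
Smallest convergent = 0.62. Discriminant |r|: 0.33, 0.69; count ≥ 0.62 → 1.

1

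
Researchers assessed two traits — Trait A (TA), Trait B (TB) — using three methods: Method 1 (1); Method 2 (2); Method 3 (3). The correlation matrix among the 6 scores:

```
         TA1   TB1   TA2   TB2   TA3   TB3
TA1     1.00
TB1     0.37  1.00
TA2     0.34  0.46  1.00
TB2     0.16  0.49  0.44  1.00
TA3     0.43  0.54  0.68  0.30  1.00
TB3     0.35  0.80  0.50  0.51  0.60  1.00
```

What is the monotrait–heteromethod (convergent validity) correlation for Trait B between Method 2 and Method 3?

Same trait (TB), different methods: r(TB2, TB3) = 0.51.

0.51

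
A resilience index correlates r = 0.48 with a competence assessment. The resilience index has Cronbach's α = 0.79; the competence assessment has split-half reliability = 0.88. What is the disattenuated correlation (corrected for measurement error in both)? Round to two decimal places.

0.58

r_true = r_obs / √(r_xx · r_yy) = 0.48 / √(0.79 × 0.88) = 0.48 / √0.6952 = 0.48 / 0.8338 ≈ 0.58.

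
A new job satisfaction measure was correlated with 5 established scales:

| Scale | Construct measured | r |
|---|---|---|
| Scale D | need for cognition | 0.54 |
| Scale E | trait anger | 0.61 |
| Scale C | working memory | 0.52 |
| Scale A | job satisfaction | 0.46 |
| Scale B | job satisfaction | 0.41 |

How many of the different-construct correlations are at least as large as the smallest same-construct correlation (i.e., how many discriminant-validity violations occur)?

3

Convergent (same construct = job satisfaction): Scale A, Scale B.
Smallest convergent = 0.41. Discriminant values: 0.54, 0.61, 0.52; count ≥ 0.41 → 3.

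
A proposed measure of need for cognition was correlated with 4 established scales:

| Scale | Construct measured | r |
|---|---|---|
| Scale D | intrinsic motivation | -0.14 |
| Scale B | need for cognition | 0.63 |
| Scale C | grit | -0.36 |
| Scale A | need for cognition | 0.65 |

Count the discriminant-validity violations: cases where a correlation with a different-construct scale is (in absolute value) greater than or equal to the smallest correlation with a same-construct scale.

0

Convergent (same construct = need for cognition): Scale B, Scale A.
Smallest convergent = 0.63. Discriminant |r|: 0.14, 0.36; count ≥ 0.63 → 0.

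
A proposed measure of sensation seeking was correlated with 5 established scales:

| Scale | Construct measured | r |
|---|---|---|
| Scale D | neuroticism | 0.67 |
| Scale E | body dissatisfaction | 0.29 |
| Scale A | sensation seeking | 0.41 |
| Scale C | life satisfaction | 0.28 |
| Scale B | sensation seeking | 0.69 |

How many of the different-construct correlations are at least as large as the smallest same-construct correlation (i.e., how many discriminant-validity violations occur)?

Convergent (same construct = sensation seeking): Scale A, Scale B.
Smallest convergent = 0.41. Discriminant values: 0.67, 0.29, 0.28; count ≥ 0.41 → 1.

1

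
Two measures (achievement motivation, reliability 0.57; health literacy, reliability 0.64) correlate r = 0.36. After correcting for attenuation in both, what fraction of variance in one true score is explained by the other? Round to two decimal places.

0.36

Disattenuated r = 0.36 / √(0.57 × 0.64) = 0.36 / 0.6040 = 0.5960.
Shared true-score variance = 0.5960² = 0.3552 ≈ 0.36.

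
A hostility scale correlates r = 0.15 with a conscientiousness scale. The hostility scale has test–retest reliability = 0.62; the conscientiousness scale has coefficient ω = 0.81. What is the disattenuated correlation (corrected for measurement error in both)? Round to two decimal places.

r_true = r_obs / √(r_xx · r_yy) = 0.15 / √(0.62 × 0.81) = 0.15 / √0.5022 = 0.15 / 0.7087 ≈ 0.21.

0.21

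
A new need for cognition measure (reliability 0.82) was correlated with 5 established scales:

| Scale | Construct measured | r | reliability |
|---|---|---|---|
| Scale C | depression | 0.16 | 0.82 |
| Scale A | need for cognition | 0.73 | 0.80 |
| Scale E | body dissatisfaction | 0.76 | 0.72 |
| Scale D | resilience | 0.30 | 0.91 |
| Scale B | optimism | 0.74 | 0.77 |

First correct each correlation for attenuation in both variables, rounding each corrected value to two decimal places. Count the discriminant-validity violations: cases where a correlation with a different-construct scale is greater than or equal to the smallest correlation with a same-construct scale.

2

Disattenuated r (r / √(r_scale · r_new)):
  Scale C (disc): 0.16 / √(0.82·0.82) = 0.20
  Scale A (conv): 0.73 / √(0.80·0.82) = 0.90
  Scale E (disc): 0.76 / √(0.72·0.82) = 0.99
  Scale D (disc): 0.30 / √(0.91·0.82) = 0.35
  Scale B (disc): 0.74 / √(0.77·0.82) = 0.93
Smallest convergent = 0.90. Discriminant values: 0.20, 0.99, 0.35, 0.93; count ≥ 0.90 → 2.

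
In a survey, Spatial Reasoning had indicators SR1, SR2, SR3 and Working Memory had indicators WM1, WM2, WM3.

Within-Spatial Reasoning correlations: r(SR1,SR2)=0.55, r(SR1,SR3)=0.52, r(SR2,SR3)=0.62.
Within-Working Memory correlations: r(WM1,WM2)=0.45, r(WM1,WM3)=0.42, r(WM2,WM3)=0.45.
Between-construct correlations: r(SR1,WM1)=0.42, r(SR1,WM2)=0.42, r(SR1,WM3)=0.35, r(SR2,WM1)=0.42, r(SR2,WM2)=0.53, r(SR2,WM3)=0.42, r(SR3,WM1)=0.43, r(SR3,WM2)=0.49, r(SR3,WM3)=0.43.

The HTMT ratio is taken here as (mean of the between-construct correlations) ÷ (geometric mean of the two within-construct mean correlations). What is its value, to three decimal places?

Between-construct mean = 3.91/9 = 0.4344.
Mean within-SR = 1.69/3 = 0.5633; mean within-WM = 1.32/3 = 0.4400.
Geometric mean = √(0.5633 × 0.4400) = 0.4978.
HTMT = 0.4344 / 0.4978 = 0.873.

0.873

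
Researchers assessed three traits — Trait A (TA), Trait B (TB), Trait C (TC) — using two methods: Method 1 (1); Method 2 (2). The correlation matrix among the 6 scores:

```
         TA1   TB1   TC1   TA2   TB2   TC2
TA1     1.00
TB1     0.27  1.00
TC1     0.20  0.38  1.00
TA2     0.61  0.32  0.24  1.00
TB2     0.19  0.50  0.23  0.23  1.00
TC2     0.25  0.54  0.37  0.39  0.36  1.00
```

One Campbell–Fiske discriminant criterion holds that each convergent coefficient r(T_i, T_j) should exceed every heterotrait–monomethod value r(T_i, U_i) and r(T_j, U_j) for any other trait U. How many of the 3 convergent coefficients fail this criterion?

Convergent coefficients and their comparison sets:
TA (methods 1·2): 0.61 vs {0.27, 0.23, 0.20, 0.39} → pass.
TB (methods 1·2): 0.50 vs {0.27, 0.23, 0.38, 0.36} → pass.
TC (methods 1·2): 0.37 vs {0.20, 0.39, 0.38, 0.36} → fail.
1 of 3 fail.

1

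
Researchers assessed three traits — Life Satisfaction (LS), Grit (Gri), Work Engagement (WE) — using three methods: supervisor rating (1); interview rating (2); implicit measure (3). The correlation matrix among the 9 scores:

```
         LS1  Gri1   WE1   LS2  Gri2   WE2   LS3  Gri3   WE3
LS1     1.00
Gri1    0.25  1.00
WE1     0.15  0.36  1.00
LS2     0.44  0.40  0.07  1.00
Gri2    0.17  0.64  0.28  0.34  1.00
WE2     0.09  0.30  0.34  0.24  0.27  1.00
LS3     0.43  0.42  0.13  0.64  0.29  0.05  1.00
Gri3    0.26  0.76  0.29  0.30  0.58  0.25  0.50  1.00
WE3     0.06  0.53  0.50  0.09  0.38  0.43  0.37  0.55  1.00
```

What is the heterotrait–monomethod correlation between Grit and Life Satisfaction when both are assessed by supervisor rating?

Different traits, same method: r(Gri1, LS1) = 0.25.

0.25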